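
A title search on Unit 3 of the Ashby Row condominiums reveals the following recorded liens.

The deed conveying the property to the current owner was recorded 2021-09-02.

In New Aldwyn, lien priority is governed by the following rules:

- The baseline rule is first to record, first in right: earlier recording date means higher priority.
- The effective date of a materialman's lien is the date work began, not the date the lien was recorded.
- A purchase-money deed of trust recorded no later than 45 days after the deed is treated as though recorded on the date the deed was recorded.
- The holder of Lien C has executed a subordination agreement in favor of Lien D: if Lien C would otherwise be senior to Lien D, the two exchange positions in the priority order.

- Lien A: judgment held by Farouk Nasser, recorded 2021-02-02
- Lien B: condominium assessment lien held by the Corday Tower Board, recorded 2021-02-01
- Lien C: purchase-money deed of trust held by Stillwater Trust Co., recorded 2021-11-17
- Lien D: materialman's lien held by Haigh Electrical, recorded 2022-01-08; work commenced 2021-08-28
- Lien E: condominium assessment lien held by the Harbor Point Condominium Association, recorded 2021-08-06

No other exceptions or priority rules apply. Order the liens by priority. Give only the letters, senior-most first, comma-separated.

B, A, E, D, C

Adjusting effective dates: C missed the 45-day window (76 days after the deed), so its recording date stands; D's effective date is 2021-08-28, when work began.
By effective date, earliest first: B (2021-02-01), A (2021-02-02), E (2021-08-06), D (2021-08-28), C (2021-11-17).
C is already junior to D, so the subordination agreement changes nothing.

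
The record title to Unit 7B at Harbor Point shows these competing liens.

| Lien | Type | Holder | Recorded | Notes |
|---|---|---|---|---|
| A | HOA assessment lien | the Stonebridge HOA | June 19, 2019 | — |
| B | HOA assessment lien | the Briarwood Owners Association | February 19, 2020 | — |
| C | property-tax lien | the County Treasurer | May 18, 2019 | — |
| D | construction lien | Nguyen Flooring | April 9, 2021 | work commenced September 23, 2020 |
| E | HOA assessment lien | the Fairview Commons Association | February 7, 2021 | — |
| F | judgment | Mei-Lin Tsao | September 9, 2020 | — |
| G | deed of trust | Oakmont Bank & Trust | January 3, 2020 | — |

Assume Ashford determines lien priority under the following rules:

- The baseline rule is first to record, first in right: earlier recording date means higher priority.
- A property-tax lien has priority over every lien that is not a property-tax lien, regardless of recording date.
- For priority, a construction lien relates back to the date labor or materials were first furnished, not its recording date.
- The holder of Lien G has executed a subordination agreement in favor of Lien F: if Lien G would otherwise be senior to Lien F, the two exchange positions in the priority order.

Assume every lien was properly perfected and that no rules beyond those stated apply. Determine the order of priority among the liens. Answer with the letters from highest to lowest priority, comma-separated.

Effective dates after the stated exceptions: D relates back to September 23, 2020 (work commenced).
C is a property-tax lien and takes priority over every other lien.
Ordering the rest by effective date: A (June 19, 2019), G (January 3, 2020), B (February 19, 2020), F (September 9, 2020), D (September 23, 2020), E (February 7, 2021).
G is senior to F before the subordination, so the two trade places.

C, A, F, B, G, D, E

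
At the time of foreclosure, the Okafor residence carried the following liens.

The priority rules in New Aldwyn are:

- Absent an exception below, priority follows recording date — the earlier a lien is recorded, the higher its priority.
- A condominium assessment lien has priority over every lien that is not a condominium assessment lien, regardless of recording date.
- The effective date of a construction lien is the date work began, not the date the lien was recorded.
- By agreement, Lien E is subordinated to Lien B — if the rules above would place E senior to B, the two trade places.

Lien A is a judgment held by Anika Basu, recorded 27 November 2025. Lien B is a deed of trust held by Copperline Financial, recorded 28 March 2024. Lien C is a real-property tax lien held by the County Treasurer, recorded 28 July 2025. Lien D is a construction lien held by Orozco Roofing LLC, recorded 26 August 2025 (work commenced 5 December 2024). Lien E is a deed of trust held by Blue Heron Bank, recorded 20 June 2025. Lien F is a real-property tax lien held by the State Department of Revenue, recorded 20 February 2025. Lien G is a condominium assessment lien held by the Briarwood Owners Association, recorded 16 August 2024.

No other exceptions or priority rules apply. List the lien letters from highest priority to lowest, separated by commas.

G, B, D, F, E, C, A

First, effective dates: D is treated as recorded 5 December 2024, the work-commencement date.
G is a condominium assessment lien and takes priority over every other lien.
Remaining liens by effective date: B (28 March 2024), D (5 December 2024), F (20 February 2025), E (20 June 2025), C (28 July 2025), A (27 November 2025).
Since E is not senior to B, the subordination leaves the order unchanged.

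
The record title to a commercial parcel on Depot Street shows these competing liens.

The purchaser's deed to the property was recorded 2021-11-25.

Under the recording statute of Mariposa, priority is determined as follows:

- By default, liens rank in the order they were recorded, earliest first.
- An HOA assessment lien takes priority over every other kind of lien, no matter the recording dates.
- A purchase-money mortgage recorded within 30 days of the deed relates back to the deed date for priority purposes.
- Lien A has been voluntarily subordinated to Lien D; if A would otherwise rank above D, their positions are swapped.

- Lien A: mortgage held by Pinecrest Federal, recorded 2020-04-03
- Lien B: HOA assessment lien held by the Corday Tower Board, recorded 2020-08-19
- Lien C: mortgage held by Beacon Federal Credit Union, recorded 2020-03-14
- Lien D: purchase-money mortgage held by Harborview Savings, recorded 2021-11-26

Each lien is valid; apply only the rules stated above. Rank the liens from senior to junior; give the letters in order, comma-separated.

B, C, D, A

Effective dates after the stated exceptions: D's effective date is the deed date, 2021-11-25.
B is an HOA assessment lien, so it outranks all other liens regardless of date.
Among the remaining liens, by effective date: C (2020-03-14), A (2020-04-03), D (2021-11-25).
A would otherwise be senior to D, so under the subordination agreement A and D exchange positions.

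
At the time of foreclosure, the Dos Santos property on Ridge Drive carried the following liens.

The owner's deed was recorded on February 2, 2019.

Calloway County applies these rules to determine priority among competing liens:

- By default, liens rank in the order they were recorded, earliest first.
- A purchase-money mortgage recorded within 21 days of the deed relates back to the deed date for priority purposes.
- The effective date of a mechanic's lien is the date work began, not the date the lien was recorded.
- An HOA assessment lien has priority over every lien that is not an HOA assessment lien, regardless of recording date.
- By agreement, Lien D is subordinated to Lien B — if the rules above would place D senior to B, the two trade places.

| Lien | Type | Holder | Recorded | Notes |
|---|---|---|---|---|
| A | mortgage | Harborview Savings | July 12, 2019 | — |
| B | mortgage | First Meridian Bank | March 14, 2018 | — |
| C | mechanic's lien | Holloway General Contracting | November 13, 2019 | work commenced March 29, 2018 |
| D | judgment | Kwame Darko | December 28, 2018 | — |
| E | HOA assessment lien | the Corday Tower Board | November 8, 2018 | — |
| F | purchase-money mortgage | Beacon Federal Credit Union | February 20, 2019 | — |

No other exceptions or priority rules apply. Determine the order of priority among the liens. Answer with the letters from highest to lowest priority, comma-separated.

Effective dates: C is treated as recorded March 29, 2018, the work-commencement date; F's effective date is the deed date, February 2, 2019.
E is an HOA assessment lien and takes priority over every other lien.
Ordering the rest by effective date: B (March 14, 2018), C (March 29, 2018), D (December 28, 2018), F (February 2, 2019), A (July 12, 2019).
D is already junior to B, so the subordination agreement changes nothing.

E, B, C, D, F, A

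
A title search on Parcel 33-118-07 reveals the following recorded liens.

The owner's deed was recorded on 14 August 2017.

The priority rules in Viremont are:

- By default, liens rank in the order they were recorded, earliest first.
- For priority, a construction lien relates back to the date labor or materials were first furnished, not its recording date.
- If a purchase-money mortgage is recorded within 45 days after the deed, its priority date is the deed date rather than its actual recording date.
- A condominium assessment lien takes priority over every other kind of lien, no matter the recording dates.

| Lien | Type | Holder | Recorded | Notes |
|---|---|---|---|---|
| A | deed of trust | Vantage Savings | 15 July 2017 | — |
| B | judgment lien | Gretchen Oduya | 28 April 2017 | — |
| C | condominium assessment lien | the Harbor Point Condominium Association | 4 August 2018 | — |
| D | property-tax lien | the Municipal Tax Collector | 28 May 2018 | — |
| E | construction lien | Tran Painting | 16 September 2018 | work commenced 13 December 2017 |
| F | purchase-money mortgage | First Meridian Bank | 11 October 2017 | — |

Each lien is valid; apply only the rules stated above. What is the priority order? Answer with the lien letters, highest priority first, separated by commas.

Effective dates after the stated exceptions: E's effective date is 13 December 2017, when work began; F was recorded 58 days after the deed — beyond 45 days — so no relation-back applies.
C, as a condominium assessment lien, has superpriority and ranks first.
Among the remaining liens, by effective date: B (28 April 2017), A (15 July 2017), F (11 October 2017), E (13 December 2017), D (28 May 2018).

C, B, A, F, E, D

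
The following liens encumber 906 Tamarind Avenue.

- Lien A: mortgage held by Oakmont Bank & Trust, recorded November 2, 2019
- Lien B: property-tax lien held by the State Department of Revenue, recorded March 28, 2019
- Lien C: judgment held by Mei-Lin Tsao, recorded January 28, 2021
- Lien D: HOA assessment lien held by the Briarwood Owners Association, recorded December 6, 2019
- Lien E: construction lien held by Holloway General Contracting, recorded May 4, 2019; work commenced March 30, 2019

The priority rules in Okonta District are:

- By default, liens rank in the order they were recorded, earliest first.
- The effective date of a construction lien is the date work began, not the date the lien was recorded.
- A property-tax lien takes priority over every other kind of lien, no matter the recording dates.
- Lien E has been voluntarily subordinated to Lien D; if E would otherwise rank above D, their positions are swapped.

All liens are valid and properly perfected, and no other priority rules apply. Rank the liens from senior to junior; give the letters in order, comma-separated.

First, effective dates: E relates back to March 30, 2019 (work commenced).
B is a property-tax lien, so it outranks all other liens regardless of date.
Remaining liens by effective date: E (March 30, 2019), A (November 2, 2019), D (December 6, 2019), C (January 28, 2021).
E would otherwise be senior to D, so under the subordination agreement E and D exchange positions.

B, D, A, E, C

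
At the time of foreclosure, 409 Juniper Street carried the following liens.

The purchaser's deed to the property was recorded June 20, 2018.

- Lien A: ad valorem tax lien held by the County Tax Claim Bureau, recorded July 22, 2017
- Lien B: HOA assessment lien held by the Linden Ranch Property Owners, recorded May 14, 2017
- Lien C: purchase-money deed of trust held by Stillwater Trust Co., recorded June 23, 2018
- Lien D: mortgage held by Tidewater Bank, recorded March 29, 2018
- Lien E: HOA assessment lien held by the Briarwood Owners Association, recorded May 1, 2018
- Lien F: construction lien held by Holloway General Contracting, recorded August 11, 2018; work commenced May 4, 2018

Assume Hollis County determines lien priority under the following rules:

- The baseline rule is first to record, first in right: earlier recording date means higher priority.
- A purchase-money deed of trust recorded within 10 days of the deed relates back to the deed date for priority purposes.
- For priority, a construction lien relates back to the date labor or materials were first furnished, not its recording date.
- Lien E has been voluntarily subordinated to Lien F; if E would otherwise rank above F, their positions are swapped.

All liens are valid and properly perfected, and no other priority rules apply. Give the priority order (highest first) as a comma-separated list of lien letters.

B, A, D, F, E, C

Effective dates after the stated exceptions: C was recorded within the 10-day window, so its effective date is the deed date June 20, 2018; F's effective date is May 4, 2018, when work began.
Ordering by effective date: B (May 14, 2017), A (July 22, 2017), D (March 29, 2018), E (May 1, 2018), F (May 4, 2018), C (June 20, 2018).
Because E would otherwise rank above F, the subordination swaps them.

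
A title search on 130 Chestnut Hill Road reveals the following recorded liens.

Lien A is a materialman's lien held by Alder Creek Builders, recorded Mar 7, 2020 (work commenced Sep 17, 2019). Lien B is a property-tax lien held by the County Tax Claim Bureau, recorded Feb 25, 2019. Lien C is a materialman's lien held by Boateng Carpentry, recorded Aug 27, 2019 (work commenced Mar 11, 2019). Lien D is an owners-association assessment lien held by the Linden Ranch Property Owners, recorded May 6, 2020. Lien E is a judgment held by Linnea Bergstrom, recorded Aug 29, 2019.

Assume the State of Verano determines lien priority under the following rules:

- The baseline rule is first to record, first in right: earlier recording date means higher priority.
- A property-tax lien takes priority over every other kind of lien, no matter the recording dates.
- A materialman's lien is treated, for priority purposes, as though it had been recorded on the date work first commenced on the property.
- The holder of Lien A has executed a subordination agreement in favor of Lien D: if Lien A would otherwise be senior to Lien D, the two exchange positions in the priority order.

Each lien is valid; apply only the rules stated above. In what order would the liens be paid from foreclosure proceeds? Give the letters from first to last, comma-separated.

B, C, E, D, A

First, effective dates: A's effective date is Sep 17, 2019, when work began; C relates back to Mar 11, 2019 (work commenced).
B is a property-tax lien and takes priority over every other lien.
Remaining liens by effective date: C (Mar 11, 2019), E (Aug 29, 2019), A (Sep 17, 2019), D (May 6, 2020).
Because A would otherwise rank above D, the subordination swaps them.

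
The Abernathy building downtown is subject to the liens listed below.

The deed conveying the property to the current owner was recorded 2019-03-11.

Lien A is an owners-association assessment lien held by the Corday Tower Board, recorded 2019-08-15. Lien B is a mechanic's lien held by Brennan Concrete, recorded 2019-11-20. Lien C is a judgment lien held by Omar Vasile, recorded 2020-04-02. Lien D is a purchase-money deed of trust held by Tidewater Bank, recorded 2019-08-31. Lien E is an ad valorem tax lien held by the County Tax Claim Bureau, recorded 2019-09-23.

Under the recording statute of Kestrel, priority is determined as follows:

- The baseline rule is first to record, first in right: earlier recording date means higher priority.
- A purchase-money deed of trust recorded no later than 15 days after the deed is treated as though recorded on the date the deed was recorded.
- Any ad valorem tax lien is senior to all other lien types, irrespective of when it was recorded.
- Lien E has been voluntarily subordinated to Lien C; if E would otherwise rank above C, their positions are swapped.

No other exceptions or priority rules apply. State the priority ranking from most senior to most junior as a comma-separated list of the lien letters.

C, A, D, B, E

Adjusting effective dates: D was recorded 173 days after the deed — beyond 15 days — so no relation-back applies.
E is an ad valorem tax lien, so it outranks all other liens regardless of date.
The other liens, earliest effective date first: A (2019-08-15), D (2019-08-31), B (2019-11-20), C (2020-04-02).
Because E would otherwise rank above C, the subordination swaps them.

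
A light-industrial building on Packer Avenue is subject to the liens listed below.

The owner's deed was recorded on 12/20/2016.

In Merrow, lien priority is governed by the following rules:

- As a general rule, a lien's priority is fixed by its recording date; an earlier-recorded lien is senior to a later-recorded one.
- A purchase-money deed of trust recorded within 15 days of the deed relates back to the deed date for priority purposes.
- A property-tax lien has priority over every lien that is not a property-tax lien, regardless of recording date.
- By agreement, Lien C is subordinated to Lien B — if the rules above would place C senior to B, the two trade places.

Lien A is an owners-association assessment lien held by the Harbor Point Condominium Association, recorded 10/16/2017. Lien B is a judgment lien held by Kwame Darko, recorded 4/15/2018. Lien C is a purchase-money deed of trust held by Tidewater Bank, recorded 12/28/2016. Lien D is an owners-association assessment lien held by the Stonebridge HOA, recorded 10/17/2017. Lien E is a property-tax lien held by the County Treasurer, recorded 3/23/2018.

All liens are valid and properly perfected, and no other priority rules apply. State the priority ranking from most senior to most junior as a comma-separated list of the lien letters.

Effective dates after the stated exceptions: C was recorded within the 15-day window, so its effective date is the deed date 12/20/2016.
E is a property-tax lien and takes priority over every other lien.
Ordering the rest by effective date: C (12/20/2016), A (10/16/2017), D (10/17/2017), B (4/15/2018).
C would otherwise be senior to B, so under the subordination agreement C and B exchange positions.

E, B, A, D, C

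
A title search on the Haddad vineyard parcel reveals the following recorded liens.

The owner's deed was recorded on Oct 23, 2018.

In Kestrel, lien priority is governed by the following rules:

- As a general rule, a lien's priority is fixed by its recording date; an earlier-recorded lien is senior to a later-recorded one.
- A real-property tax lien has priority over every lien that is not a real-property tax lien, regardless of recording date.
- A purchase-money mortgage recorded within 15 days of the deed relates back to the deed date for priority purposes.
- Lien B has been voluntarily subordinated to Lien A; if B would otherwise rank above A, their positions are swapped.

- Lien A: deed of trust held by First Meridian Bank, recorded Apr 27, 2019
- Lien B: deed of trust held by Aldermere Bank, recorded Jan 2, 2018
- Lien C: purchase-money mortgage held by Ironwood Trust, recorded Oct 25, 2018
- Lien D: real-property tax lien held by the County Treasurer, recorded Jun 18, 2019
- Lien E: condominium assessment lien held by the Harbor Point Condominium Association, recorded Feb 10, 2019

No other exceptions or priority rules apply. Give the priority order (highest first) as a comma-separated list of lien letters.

Adjusting effective dates: C was recorded within the 15-day window, so its effective date is the deed date Oct 23, 2018.
As a real-property tax lien, D is senior to every other lien.
The other liens, earliest effective date first: B (Jan 2, 2018), C (Oct 23, 2018), E (Feb 10, 2019), A (Apr 27, 2019).
Because B would otherwise rank above A, the subordination swaps them.

D, A, C, E, B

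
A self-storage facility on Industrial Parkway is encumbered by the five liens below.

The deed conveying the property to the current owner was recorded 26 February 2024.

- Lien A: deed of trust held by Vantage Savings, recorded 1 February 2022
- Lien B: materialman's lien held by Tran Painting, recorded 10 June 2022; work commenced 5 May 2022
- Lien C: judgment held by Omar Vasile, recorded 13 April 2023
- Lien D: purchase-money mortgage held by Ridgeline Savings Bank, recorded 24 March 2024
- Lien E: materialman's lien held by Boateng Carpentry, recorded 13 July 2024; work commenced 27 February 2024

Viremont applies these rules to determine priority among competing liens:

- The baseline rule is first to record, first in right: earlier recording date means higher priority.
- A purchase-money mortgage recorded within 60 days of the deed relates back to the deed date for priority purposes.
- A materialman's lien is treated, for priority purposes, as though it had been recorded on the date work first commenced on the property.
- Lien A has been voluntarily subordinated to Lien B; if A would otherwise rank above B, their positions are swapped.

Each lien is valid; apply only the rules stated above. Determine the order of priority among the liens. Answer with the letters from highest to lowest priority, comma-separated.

B, A, C, D, E

Adjusting effective dates: B's effective date is 5 May 2022, when work began; D relates back to the deed date 26 February 2024; E's effective date is 27 February 2024, when work began.
By effective date: A (1 February 2022), B (5 May 2022), C (13 April 2023), D (26 February 2024), E (27 February 2024).
A would otherwise be senior to B, so under the subordination agreement A and B exchange positions.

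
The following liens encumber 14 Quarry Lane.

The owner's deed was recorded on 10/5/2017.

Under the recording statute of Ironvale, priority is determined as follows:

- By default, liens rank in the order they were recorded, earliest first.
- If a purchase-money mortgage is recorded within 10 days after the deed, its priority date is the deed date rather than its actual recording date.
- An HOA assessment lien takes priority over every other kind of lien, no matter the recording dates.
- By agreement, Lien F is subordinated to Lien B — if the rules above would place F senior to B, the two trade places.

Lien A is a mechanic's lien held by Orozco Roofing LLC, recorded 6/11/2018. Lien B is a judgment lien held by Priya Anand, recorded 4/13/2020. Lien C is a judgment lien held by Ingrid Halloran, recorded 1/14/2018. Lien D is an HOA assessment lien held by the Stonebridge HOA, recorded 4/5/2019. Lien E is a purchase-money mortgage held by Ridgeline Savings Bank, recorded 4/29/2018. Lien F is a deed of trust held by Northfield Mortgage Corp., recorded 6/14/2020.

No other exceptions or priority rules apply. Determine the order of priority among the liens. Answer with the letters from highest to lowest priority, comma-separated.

D, C, E, A, B, F

Effective dates after the stated exceptions: E was recorded 206 days after the deed, outside the 10-day window, so it keeps its recording date.
D is an HOA assessment lien, so it outranks all other liens regardless of date.
Remaining liens by effective date: C (1/14/2018), E (4/29/2018), A (6/11/2018), B (4/13/2020), F (6/14/2020).
Since F is not senior to B, the subordination leaves the order unchanged.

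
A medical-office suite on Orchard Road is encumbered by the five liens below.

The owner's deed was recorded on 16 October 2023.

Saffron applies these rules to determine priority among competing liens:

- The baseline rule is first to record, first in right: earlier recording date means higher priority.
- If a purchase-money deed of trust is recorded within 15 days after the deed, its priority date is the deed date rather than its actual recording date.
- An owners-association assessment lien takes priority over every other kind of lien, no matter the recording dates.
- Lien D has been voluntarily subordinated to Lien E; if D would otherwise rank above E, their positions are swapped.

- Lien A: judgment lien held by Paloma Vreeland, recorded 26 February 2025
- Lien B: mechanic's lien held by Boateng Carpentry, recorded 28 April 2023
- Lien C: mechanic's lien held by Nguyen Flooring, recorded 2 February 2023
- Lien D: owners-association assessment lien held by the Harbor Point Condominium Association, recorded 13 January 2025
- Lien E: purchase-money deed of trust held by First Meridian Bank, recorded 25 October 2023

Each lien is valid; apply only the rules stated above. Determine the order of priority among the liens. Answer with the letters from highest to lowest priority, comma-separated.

Effective dates: E was recorded within the 15-day window, so its effective date is the deed date 16 October 2023.
D is an owners-association assessment lien, so it outranks all other liens regardless of date.
Among the remaining liens, by effective date: C (2 February 2023), B (28 April 2023), E (16 October 2023), A (26 February 2025).
D is senior to E before the subordination, so the two trade places.

E, C, B, D, A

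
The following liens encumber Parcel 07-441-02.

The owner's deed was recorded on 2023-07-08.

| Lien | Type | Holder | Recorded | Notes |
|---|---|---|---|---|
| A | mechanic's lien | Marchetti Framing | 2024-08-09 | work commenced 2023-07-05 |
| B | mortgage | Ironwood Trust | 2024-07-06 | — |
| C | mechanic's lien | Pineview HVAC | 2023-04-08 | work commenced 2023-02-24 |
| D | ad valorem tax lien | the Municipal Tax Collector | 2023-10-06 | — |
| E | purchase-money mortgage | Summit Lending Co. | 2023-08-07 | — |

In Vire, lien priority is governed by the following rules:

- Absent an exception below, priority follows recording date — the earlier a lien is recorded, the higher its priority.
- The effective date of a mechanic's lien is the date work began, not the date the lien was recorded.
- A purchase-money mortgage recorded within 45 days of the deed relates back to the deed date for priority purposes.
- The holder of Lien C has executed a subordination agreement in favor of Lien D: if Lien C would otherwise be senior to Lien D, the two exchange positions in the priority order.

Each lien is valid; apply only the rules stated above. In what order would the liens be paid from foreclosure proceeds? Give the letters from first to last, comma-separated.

D, A, E, C, B

Effective dates: A relates back to 2023-07-05 (work commenced); C relates back to 2023-02-24 (work commenced); E was recorded within the 45-day window, so its effective date is the deed date 2023-07-08.
Ordering by effective date: C (2023-02-24), A (2023-07-05), E (2023-07-08), D (2023-10-06), B (2024-07-06).
The subordination applies — C was senior to D — so C and D swap.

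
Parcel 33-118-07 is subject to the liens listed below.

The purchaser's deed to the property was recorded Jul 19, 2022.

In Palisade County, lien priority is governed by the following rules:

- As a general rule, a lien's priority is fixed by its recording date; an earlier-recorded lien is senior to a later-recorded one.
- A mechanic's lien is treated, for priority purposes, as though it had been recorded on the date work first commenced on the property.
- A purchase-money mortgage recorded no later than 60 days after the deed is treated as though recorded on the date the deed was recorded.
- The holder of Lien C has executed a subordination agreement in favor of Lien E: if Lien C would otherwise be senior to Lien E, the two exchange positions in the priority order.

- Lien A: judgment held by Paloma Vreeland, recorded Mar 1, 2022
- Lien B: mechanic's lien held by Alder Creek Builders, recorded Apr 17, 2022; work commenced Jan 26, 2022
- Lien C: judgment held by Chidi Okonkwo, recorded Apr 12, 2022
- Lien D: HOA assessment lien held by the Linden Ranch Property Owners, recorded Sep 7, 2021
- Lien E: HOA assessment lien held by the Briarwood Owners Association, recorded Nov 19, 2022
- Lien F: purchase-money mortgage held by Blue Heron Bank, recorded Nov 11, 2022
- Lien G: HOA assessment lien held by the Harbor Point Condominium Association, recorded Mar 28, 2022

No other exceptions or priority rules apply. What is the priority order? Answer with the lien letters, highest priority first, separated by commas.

D, B, A, G, E, F, C

Effective dates: B's effective date is Jan 26, 2022, when work began; F was recorded 115 days after the deed, outside the 60-day window, so it keeps its recording date.
By effective date, earliest first: D (Sep 7, 2021), B (Jan 26, 2022), A (Mar 1, 2022), G (Mar 28, 2022), C (Apr 12, 2022), F (Nov 11, 2022), E (Nov 19, 2022).
C is senior to E before the subordination, so the two trade places.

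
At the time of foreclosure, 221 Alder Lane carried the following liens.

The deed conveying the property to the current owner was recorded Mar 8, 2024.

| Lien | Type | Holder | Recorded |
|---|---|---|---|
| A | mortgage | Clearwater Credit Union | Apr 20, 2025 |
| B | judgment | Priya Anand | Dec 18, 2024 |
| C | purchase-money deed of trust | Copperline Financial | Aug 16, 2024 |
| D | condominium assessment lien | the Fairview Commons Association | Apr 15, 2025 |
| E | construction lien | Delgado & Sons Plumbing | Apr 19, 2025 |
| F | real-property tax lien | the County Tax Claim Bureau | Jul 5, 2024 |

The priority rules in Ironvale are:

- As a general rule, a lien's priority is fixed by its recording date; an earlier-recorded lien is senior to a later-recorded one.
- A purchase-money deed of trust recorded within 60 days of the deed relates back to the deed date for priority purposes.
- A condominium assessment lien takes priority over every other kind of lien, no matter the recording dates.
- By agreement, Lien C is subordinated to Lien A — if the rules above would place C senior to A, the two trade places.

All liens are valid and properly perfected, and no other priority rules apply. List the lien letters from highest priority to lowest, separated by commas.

Adjusting effective dates: C was recorded 161 days after the deed — beyond 60 days — so no relation-back applies.
D is a condominium assessment lien, so it outranks all other liens regardless of date.
Remaining liens by effective date: F (Jul 5, 2024), C (Aug 16, 2024), B (Dec 18, 2024), E (Apr 19, 2025), A (Apr 20, 2025).
C is senior to A before the subordination, so the two trade places.

D, F, A, B, E, C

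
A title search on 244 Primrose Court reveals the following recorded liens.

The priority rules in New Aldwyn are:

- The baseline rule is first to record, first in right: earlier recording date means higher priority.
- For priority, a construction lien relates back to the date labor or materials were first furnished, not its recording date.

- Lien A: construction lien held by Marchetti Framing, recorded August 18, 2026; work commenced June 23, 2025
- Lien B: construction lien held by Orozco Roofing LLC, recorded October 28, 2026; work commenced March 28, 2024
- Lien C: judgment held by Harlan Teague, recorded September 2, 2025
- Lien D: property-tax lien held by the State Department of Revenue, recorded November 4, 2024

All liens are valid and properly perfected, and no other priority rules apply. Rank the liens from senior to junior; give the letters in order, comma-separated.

B, D, A, C

Effective dates: A relates back to June 23, 2025 (work commenced); B relates back to March 28, 2024 (work commenced).
Sorted by effective date: B (March 28, 2024), D (November 4, 2024), A (June 23, 2025), C (September 2, 2025).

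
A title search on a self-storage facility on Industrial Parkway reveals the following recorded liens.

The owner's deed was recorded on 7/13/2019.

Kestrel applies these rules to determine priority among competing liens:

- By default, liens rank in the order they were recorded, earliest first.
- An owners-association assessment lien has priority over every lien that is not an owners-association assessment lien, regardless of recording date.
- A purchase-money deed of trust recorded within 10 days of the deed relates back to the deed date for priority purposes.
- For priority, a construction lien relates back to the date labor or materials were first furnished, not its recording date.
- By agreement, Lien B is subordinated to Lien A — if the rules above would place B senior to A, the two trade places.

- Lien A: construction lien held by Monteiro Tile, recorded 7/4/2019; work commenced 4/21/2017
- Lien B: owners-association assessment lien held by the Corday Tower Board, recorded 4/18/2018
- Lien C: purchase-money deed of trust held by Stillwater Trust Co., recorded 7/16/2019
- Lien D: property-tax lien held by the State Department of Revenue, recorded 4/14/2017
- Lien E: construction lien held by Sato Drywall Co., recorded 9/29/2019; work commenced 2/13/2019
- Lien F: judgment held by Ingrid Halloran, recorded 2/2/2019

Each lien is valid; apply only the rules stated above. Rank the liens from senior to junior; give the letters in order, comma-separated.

A, D, B, F, E, C

Effective dates: A's effective date is 4/21/2017, when work began; C was recorded within the 10-day window, so its effective date is the deed date 7/13/2019; E is treated as recorded 2/13/2019, the work-commencement date.
B is an owners-association assessment lien, so it outranks all other liens regardless of date.
The other liens, earliest effective date first: D (4/14/2017), A (4/21/2017), F (2/2/2019), E (2/13/2019), C (7/13/2019).
B is senior to A before the subordination, so the two trade places.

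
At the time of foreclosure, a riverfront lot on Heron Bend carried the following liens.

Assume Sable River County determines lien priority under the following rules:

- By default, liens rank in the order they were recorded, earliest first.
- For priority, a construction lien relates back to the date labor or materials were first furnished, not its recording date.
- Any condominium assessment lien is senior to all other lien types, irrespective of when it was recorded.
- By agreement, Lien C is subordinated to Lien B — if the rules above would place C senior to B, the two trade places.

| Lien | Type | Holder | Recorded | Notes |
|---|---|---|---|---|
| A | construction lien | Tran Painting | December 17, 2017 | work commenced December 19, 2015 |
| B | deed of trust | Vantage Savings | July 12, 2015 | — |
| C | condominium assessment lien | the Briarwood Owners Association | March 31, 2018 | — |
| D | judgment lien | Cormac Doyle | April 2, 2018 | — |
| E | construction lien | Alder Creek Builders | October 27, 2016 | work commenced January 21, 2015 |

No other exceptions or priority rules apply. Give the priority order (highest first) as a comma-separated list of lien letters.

Effective dates after the stated exceptions: A is treated as recorded December 19, 2015, the work-commencement date; E relates back to January 21, 2015 (work commenced).
As a condominium assessment lien, C is senior to every other lien.
Among the remaining liens, by effective date: E (January 21, 2015), B (July 12, 2015), A (December 19, 2015), D (April 2, 2018).
Because C would otherwise rank above B, the subordination swaps them.

B, E, C, A, D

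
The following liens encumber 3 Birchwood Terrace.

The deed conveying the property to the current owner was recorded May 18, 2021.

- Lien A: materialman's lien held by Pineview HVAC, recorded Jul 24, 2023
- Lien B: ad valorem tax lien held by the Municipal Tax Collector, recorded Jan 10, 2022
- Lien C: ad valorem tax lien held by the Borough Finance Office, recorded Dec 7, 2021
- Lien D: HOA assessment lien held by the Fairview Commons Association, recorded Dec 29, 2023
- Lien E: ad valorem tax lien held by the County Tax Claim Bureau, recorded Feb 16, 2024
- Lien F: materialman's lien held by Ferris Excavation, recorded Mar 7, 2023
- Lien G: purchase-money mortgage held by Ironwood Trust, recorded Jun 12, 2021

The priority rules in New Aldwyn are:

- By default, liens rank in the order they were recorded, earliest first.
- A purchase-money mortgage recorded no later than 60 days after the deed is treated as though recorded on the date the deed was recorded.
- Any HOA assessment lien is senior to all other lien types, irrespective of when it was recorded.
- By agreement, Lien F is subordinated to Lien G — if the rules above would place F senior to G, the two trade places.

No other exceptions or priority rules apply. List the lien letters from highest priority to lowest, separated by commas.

First, effective dates: G relates back to the deed date May 18, 2021.
D, as an HOA assessment lien, has superpriority and ranks first.
Among the remaining liens, by effective date: G (May 18, 2021), C (Dec 7, 2021), B (Jan 10, 2022), F (Mar 7, 2023), A (Jul 24, 2023), E (Feb 16, 2024).
F is already junior to G, so the subordination agreement changes nothing.

D, G, C, B, F, A, E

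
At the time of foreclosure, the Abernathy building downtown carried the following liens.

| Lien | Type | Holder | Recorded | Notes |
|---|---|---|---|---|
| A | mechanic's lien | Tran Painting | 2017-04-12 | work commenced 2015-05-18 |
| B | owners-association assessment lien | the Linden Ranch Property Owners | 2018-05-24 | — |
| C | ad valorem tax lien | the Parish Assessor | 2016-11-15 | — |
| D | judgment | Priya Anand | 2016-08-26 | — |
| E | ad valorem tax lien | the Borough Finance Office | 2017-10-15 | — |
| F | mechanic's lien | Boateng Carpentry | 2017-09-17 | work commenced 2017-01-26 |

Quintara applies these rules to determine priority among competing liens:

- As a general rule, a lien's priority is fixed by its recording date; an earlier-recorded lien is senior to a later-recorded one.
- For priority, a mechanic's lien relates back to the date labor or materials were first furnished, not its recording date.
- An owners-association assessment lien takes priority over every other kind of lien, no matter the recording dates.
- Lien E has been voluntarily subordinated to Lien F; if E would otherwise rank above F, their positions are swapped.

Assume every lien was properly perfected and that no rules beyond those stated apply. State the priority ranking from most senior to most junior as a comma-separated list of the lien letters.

B, A, D, C, F, E

Adjusting effective dates: A's effective date is 2015-05-18, when work began; F is treated as recorded 2017-01-26, the work-commencement date.
B, as an owners-association assessment lien, has superpriority and ranks first.
Remaining liens by effective date: A (2015-05-18), D (2016-08-26), C (2016-11-15), F (2017-01-26), E (2017-10-15).
E is already junior to F, so the subordination agreement changes nothing.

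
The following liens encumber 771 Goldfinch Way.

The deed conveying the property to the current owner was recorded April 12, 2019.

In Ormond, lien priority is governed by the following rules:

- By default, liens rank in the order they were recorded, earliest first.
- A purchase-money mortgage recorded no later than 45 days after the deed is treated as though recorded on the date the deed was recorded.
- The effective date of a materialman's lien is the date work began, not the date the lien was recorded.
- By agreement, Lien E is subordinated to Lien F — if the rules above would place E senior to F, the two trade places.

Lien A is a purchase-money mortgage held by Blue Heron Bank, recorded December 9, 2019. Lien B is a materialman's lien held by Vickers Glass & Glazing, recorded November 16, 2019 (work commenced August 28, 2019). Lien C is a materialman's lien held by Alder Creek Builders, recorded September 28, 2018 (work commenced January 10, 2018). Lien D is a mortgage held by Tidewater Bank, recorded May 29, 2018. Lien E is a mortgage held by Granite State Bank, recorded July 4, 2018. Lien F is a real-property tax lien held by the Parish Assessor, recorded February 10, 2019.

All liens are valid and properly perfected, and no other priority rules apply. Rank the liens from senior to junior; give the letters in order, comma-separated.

First, effective dates: A was recorded 241 days after the deed — beyond 45 days — so no relation-back applies; B's effective date is August 28, 2019, when work began; C's effective date is January 10, 2018, when work began.
Ordering by effective date: C (January 10, 2018), D (May 29, 2018), E (July 4, 2018), F (February 10, 2019), B (August 28, 2019), A (December 9, 2019).
Because E would otherwise rank above F, the subordination swaps them.

C, D, F, E, B, A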